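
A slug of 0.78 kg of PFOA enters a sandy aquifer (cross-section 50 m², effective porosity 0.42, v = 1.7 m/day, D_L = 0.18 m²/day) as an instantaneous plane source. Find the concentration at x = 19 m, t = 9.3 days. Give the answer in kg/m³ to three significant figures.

0.00177 kg/m³

For an instantaneous plane source, C(x,t) = M/(n_e·A·√(4πDt)) · exp(−(x−vt)²/(4Dt)), with n_e·A the pore (flow) area.
Plume center vt = 1.7 × 9.3 = 15.81 m, so the well at 19 m is 3.19 m downgradient of the peak.
√(4πDt) = 4.587 m, giving peak height M/(n_e·A·√(4πDt)) = 0.78/(0.42 × 50 × 4.587) = 0.008097 kg/m³.
(x−vt)²/(4Dt) = (3.19)²/(4 × 0.18 × 9.3) = 1.520; exp(−1.520) = 0.2187.
C = 0.008097 × 0.2187 = 0.00177 kg/m³.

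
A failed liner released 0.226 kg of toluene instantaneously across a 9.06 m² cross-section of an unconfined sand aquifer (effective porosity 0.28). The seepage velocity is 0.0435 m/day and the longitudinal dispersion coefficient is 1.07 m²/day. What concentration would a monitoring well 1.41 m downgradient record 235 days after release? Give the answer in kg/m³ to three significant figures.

0.00147 kg/m³

For an instantaneous plane source, C(x,t) = M/(n_e·A·√(4πDt)) · exp(−(x−vt)²/(4Dt)), with n_e·A the pore (flow) area.
Plume center vt = 0.0435 × 235 = 10.2225 m, so the well at 1.41 m is 8.8125 m upgradient of the peak.
√(4πDt) = 56.21 m, giving peak height M/(n_e·A·√(4πDt)) = 0.226/(0.28 × 9.06 × 56.21) = 0.001585 kg/m³.
(x−vt)²/(4Dt) = (-8.8125)²/(4 × 1.07 × 235) = 0.07721; exp(−0.07721) = 0.9257.
C = 0.001585 × 0.9257 = 0.00147 kg/m³.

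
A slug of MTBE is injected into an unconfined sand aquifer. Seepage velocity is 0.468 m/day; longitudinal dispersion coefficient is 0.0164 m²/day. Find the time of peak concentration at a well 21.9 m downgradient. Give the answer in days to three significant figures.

For the 1D instantaneous-source solution, setting ∂C/∂t = 0 at fixed x gives v²t² + 2Dt − x² = 0, so t = (√(D² + v²x²) − D)/v².
√(D² + v²x²) = √(0.0164² + 0.468² × 21.9²) = 10.25; v² = 0.219024.
t = (10.25 − 0.0164)/0.219024 = 46.7 days (vs. the pure-advection estimate x/v = 46.8 d).

46.7 days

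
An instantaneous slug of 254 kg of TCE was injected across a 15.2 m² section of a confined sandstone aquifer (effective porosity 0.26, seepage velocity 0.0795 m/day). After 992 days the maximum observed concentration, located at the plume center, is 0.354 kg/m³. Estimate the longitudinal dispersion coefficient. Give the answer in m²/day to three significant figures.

2.64 m²/day

At the plume center C_max = M/(n_e·A·√(4πDt)), so D = M²/(4πt·(n_e·A·C_max)²).
n_e·A·C_max = 0.26 × 15.2 × 0.354 = 1.399 kg/m.
D = 254²/(4π × 992 × 1.399²) = 2.64 m²/day.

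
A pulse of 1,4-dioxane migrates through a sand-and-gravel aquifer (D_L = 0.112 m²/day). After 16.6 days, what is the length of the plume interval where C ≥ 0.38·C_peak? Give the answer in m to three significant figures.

The plume is Gaussian with σ = √(2Dt) = √(2 × 0.112 × 16.6) = 1.928 m.
C/C_peak = exp(−Δx²/(2σ²)) = 0.38 ⇒ Δx = σ·√(−2 ln 0.38) = 1.928 × 1.391 = 2.682 m.
Width = 2Δx = 5.36 m.

5.36 m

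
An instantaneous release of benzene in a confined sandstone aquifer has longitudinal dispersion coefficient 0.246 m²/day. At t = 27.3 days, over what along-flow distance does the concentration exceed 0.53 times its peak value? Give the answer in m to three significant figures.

8.26 m

The plume is Gaussian with σ = √(2Dt) = √(2 × 0.246 × 27.3) = 3.665 m.
C/C_peak = exp(−Δx²/(2σ²)) = 0.53 ⇒ Δx = σ·√(−2 ln 0.53) = 3.665 × 1.127 = 4.130 m.
Width = 2Δx = 8.26 m.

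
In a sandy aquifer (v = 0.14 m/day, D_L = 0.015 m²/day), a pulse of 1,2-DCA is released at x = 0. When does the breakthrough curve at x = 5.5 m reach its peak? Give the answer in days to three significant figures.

38.5 days

For the 1D instantaneous-source solution, setting ∂C/∂t = 0 at fixed x gives v²t² + 2Dt − x² = 0, so t = (√(D² + v²x²) − D)/v².
√(D² + v²x²) = √(0.015² + 0.14² × 5.5²) = 0.7701; v² = 0.0196.
t = (0.7701 − 0.015)/0.0196 = 38.5 days (vs. the pure-advection estimate x/v = 39.3 d).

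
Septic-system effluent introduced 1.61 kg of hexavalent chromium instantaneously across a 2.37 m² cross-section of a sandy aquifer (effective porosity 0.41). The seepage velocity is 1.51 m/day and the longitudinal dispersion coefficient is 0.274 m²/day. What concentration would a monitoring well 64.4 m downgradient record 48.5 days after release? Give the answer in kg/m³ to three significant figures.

For an instantaneous plane source, C(x,t) = M/(n_e·A·√(4πDt)) · exp(−(x−vt)²/(4Dt)), with n_e·A the pore (flow) area.
Plume center vt = 1.51 × 48.5 = 73.235 m, so the well at 64.4 m is 8.835 m upgradient of the peak.
√(4πDt) = 12.92 m, giving peak height M/(n_e·A·√(4πDt)) = 1.61/(0.41 × 2.37 × 12.92) = 0.1282 kg/m³.
(x−vt)²/(4Dt) = (-8.835)²/(4 × 0.274 × 48.5) = 1.468; exp(−1.468) = 0.2304.
C = 0.1282 × 0.2304 = 0.0295 kg/m³.

0.0295 kg/m³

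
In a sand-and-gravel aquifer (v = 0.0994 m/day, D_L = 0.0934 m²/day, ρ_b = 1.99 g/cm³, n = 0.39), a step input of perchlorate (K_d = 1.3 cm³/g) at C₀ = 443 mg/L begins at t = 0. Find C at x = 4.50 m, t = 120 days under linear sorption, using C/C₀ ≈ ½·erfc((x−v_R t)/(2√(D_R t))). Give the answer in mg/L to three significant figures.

Retardation factor R = 1 + ρ_b·K_d/n = 1 + 1.99 × 1.3/0.39 = 7.633.
Sorption retards both mechanisms: v_R = v/R = 0.01302 m/day, D_R = D/R = 0.01224 m²/day.
v_R·t = 0.01302 × 120 = 1.5624 m; 2√(D_R t) = 2.424 m; argument = (4.50 − 1.5624)/2.424 = 1.212.
C = C₀ × ½·erfc(1.212) = 443 × 0.04326 = 19.2 mg/L.

19.2 mg/L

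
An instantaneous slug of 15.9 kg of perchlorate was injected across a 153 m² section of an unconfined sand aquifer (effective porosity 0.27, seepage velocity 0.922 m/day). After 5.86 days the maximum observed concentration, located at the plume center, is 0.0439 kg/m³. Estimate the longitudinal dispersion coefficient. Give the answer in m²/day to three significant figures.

At the plume center C_max = M/(n_e·A·√(4πDt)), so D = M²/(4πt·(n_e·A·C_max)²).
n_e·A·C_max = 0.27 × 153 × 0.0439 = 1.814 kg/m.
D = 15.9²/(4π × 5.86 × 1.814²) = 1.04 m²/day.

1.04 m²/day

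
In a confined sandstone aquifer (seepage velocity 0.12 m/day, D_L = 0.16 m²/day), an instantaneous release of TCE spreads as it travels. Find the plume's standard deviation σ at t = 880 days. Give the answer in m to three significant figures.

Dispersive spreading gives a Gaussian with σ² = 2Dt; advection only shifts the center.
σ = √(2 × 0.16 × 880) = 16.8 m.

16.8 m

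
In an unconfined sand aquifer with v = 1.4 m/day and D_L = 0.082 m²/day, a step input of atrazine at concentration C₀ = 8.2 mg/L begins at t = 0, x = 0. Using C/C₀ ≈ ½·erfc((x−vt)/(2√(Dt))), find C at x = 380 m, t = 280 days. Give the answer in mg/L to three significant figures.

7.89 mg/L

For a continuous step input, C/C₀ ≈ ½·erfc((x−vt)/(2√(Dt))).
vt = 1.4 × 280 = 392 m and 2√(Dt) = 2√(0.082 × 280) = 9.583 m.
Argument (x−vt)/(2√(Dt)) = (380 − 392)/9.583 = -1.252; ½·erfc(-1.252) = 0.9617.
C = 8.2 × 0.9617 = 7.89 mg/L.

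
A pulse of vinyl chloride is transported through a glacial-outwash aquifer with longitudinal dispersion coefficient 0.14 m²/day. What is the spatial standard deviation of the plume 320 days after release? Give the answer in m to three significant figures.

9.47 m

Dispersive spreading gives a Gaussian with σ² = 2Dt; advection only shifts the center.
σ = √(2 × 0.14 × 320) = 9.47 m.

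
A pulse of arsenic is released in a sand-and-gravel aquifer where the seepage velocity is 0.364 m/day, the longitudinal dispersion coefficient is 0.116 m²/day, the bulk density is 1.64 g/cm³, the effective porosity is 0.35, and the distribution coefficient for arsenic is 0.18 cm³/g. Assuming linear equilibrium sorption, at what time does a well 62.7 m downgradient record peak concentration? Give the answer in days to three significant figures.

316 days

Retardation factor R = 1 + ρ_b·K_d/n = 1 + 1.64 × 0.18/0.35 = 1.843.
Sorption retards both mechanisms: v_R = v/R = 0.1975 m/day, D_R = D/R = 0.06294 m²/day.
Peak time from v_R²t² + 2D_R t − x² = 0: t = (√(D_R² + v_R²x²) − D_R)/v_R².
√(D_R² + v_R²x²) = √(0.06294² + 0.1975² × 62.7²) = 12.38; v_R² = 0.03901.
t = (12.38 − 0.06294)/0.03901 = 316 days.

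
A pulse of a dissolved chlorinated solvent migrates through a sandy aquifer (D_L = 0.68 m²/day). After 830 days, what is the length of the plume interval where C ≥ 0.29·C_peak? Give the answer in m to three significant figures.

The plume is Gaussian with σ = √(2Dt) = √(2 × 0.68 × 830) = 33.60 m.
C/C_peak = exp(−Δx²/(2σ²)) = 0.29 ⇒ Δx = σ·√(−2 ln 0.29) = 33.60 × 1.573 = 52.85 m.
Width = 2Δx = 106 m.

106 m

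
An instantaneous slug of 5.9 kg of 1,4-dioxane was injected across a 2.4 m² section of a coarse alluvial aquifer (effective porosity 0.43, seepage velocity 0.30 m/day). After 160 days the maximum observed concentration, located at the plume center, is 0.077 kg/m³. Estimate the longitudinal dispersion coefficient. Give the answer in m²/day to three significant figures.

At the plume center C_max = M/(n_e·A·√(4πDt)), so D = M²/(4πt·(n_e·A·C_max)²).
n_e·A·C_max = 0.43 × 2.4 × 0.077 = 0.07946 kg/m.
D = 5.9²/(4π × 160 × 0.07946²) = 2.74 m²/day.

2.74 m²/day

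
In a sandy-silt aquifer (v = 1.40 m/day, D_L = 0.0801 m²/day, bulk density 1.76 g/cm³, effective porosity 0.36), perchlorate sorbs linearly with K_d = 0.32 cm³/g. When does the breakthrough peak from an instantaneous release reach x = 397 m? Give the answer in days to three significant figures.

Retardation factor R = 1 + ρ_b·K_d/n = 1 + 1.76 × 0.32/0.36 = 2.564.
Sorption retards both mechanisms: v_R = v/R = 0.5460 m/day, D_R = D/R = 0.03124 m²/day.
Peak time from v_R²t² + 2D_R t − x² = 0: t = (√(D_R² + v_R²x²) − D_R)/v_R².
√(D_R² + v_R²x²) = √(0.03124² + 0.5460² × 397²) = 216.8; v_R² = 0.2981.
t = (216.8 − 0.03124)/0.2981 = 727 days.

727 days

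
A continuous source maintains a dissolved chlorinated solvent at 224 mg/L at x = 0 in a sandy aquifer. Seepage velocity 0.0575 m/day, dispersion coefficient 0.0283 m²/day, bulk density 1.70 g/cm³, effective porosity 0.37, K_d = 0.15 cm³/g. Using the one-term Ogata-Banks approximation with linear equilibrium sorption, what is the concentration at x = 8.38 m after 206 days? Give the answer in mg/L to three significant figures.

Retardation factor R = 1 + ρ_b·K_d/n = 1 + 1.70 × 0.15/0.37 = 1.689.
Sorption retards both mechanisms: v_R = v/R = 0.03404 m/day, D_R = D/R = 0.01676 m²/day.
v_R·t = 0.03404 × 206 = 7.01224 m; 2√(D_R t) = 3.716 m; argument = (8.38 − 7.01224)/3.716 = 0.3681.
C = C₀ × ½·erfc(0.3681) = 224 × 0.3013 = 67.5 mg/L.

67.5 mg/L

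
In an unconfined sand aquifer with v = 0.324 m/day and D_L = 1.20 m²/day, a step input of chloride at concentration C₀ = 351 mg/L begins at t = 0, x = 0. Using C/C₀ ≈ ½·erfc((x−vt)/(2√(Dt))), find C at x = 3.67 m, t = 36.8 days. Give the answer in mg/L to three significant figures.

284 mg/L

For a continuous step input, C/C₀ ≈ ½·erfc((x−vt)/(2√(Dt))).
vt = 0.324 × 36.8 = 11.9232 m and 2√(Dt) = 2√(1.20 × 36.8) = 13.29 m.
Argument (x−vt)/(2√(Dt)) = (3.67 − 11.9232)/13.29 = -0.6210; ½·erfc(-0.6210) = 0.8101.
C = 351 × 0.8101 = 284 mg/L.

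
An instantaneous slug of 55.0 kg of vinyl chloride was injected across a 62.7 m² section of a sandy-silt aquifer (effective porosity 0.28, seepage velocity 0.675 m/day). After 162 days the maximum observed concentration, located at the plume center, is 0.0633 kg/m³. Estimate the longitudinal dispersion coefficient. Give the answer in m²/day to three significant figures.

At the plume center C_max = M/(n_e·A·√(4πDt)), so D = M²/(4πt·(n_e·A·C_max)²).
n_e·A·C_max = 0.28 × 62.7 × 0.0633 = 1.111 kg/m.
D = 55.0²/(4π × 162 × 1.111²) = 1.20 m²/day.

1.20 m²/day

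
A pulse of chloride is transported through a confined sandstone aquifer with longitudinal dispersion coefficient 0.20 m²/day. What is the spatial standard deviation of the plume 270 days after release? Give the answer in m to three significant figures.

Dispersive spreading gives a Gaussian with σ² = 2Dt; advection only shifts the center.
σ = √(2 × 0.20 × 270) = 10.4 m.

10.4 m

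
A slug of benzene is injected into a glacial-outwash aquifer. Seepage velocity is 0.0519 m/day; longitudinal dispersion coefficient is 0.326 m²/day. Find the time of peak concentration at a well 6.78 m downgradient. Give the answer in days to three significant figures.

For the 1D instantaneous-source solution, setting ∂C/∂t = 0 at fixed x gives v²t² + 2Dt − x² = 0, so t = (√(D² + v²x²) − D)/v².
√(D² + v²x²) = √(0.326² + 0.0519² × 6.78²) = 0.4797; v² = 0.00269361.
t = (0.4797 − 0.326)/0.00269361 = 57.1 days (vs. the pure-advection estimate x/v = 131 d).

57.1 days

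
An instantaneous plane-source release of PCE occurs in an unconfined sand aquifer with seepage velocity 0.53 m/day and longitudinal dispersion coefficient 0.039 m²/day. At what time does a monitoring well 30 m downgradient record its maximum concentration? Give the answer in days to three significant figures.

For the 1D instantaneous-source solution, setting ∂C/∂t = 0 at fixed x gives v²t² + 2Dt − x² = 0, so t = (√(D² + v²x²) − D)/v².
√(D² + v²x²) = √(0.039² + 0.53² × 30²) = 15.90; v² = 0.2809.
t = (15.90 − 0.039)/0.2809 = 56.5 days (vs. the pure-advection estimate x/v = 56.6 d).

56.5 days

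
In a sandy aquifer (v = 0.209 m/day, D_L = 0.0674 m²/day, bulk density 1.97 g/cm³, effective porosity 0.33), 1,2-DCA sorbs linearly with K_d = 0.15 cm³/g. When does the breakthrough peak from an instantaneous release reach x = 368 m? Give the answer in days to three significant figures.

3330 days

Retardation factor R = 1 + ρ_b·K_d/n = 1 + 1.97 × 0.15/0.33 = 1.895.
Sorption retards both mechanisms: v_R = v/R = 0.1103 m/day, D_R = D/R = 0.03557 m²/day.
Peak time from v_R²t² + 2D_R t − x² = 0: t = (√(D_R² + v_R²x²) − D_R)/v_R².
√(D_R² + v_R²x²) = √(0.03557² + 0.1103² × 368²) = 40.59; v_R² = 0.01217.
t = (40.59 − 0.03557)/0.01217 = 3330 days.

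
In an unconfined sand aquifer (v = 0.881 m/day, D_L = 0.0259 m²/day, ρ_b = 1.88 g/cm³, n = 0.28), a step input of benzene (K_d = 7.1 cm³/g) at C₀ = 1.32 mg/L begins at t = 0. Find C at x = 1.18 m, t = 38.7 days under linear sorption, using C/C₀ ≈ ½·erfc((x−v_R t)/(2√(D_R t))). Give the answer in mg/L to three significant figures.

Retardation factor R = 1 + ρ_b·K_d/n = 1 + 1.88 × 7.1/0.28 = 48.67.
Sorption retards both mechanisms: v_R = v/R = 0.01810 m/day, D_R = D/R = 0.0005322 m²/day.
v_R·t = 0.01810 × 38.7 = 0.70047 m; 2√(D_R t) = 0.2870 m; argument = (1.18 − 0.70047)/0.2870 = 1.671.
C = C₀ × ½·erfc(1.671) = 1.32 × 0.009060 = 0.0120 mg/L.

0.0120 mg/L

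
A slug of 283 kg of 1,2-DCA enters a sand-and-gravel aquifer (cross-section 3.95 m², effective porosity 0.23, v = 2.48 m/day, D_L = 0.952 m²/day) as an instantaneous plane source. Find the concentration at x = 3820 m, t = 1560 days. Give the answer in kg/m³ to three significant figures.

1.53 kg/m³

For an instantaneous plane source, C(x,t) = M/(n_e·A·√(4πDt)) · exp(−(x−vt)²/(4Dt)), with n_e·A the pore (flow) area.
Plume center vt = 2.48 × 1560 = 3868.8 m, so the well at 3820 m is 48.8 m upgradient of the peak.
√(4πDt) = 136.6 m, giving peak height M/(n_e·A·√(4πDt)) = 283/(0.23 × 3.95 × 136.6) = 2.280 kg/m³.
(x−vt)²/(4Dt) = (-48.8)²/(4 × 0.952 × 1560) = 0.4009; exp(−0.4009) = 0.6697.
C = 2.280 × 0.6697 = 1.53 kg/m³.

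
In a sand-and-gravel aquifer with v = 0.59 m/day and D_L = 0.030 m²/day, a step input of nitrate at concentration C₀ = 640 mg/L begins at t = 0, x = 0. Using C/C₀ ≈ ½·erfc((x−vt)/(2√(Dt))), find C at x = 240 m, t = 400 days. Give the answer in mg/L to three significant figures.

133 mg/L

For a continuous step input, C/C₀ ≈ ½·erfc((x−vt)/(2√(Dt))).
vt = 0.59 × 400 = 236 m and 2√(Dt) = 2√(0.030 × 400) = 6.928 m.
Argument (x−vt)/(2√(Dt)) = (240 − 236)/6.928 = 0.5774; ½·erfc(0.5774) = 0.2071.
C = 640 × 0.2071 = 133 mg/L.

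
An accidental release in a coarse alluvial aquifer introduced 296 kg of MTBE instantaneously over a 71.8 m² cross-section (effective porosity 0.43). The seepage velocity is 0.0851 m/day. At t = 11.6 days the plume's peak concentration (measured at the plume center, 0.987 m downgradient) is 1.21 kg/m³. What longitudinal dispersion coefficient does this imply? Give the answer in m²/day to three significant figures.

At the plume center C_max = M/(n_e·A·√(4πDt)), so D = M²/(4πt·(n_e·A·C_max)²).
n_e·A·C_max = 0.43 × 71.8 × 1.21 = 37.36 kg/m.
D = 296²/(4π × 11.6 × 37.36²) = 0.431 m²/day.

0.431 m²/day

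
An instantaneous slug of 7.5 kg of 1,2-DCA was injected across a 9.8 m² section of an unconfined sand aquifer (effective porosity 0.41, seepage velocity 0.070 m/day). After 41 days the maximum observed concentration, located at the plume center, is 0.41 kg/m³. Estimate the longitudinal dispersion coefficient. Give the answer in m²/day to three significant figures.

At the plume center C_max = M/(n_e·A·√(4πDt)), so D = M²/(4πt·(n_e·A·C_max)²).
n_e·A·C_max = 0.41 × 9.8 × 0.41 = 1.647 kg/m.
D = 7.5²/(4π × 41 × 1.647²) = 0.0402 m²/day.

0.0402 m²/day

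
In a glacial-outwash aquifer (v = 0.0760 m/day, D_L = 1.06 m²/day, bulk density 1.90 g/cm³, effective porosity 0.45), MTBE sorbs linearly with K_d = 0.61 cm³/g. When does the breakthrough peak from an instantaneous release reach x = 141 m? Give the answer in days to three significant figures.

Retardation factor R = 1 + ρ_b·K_d/n = 1 + 1.90 × 0.61/0.45 = 3.576.
Sorption retards both mechanisms: v_R = v/R = 0.02125 m/day, D_R = D/R = 0.2964 m²/day.
Peak time from v_R²t² + 2D_R t − x² = 0: t = (√(D_R² + v_R²x²) − D_R)/v_R².
√(D_R² + v_R²x²) = √(0.2964² + 0.02125² × 141²) = 3.011; v_R² = 0.0004516.
t = (3.011 − 0.2964)/0.0004516 = 6010 days.

6010 days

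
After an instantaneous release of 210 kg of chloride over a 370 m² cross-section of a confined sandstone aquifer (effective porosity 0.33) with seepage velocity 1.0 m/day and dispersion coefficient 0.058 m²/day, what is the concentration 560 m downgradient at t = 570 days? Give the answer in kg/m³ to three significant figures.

For an instantaneous plane source, C(x,t) = M/(n_e·A·√(4πDt)) · exp(−(x−vt)²/(4Dt)), with n_e·A the pore (flow) area.
Plume center vt = 1.0 × 570 = 570 m, so the well at 560 m is 10 m upgradient of the peak.
√(4πDt) = 20.38 m, giving peak height M/(n_e·A·√(4πDt)) = 210/(0.33 × 370 × 20.38) = 0.08439 kg/m³.
(x−vt)²/(4Dt) = (-10)²/(4 × 0.058 × 570) = 0.7562; exp(−0.7562) = 0.4694.
C = 0.08439 × 0.4694 = 0.0396 kg/m³.

0.0396 kg/m³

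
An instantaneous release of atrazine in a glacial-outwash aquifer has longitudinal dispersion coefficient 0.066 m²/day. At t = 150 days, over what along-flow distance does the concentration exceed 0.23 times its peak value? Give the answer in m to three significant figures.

The plume is Gaussian with σ = √(2Dt) = √(2 × 0.066 × 150) = 4.450 m.
C/C_peak = exp(−Δx²/(2σ²)) = 0.23 ⇒ Δx = σ·√(−2 ln 0.23) = 4.450 × 1.714 = 7.627 m.
Width = 2Δx = 15.3 m.

15.3 m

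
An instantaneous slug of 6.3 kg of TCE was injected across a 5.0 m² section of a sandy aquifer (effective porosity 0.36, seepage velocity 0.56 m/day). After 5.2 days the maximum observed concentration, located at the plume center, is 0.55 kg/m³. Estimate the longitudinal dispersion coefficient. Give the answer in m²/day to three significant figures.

0.620 m²/day

At the plume center C_max = M/(n_e·A·√(4πDt)), so D = M²/(4πt·(n_e·A·C_max)²).
n_e·A·C_max = 0.36 × 5.0 × 0.55 = 0.9900 kg/m.
D = 6.3²/(4π × 5.2 × 0.9900²) = 0.620 m²/day.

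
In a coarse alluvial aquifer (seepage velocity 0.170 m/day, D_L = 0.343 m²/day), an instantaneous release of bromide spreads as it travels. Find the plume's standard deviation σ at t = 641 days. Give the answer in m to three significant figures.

Dispersive spreading gives a Gaussian with σ² = 2Dt; advection only shifts the center.
σ = √(2 × 0.343 × 641) = 21.0 m.

21.0 m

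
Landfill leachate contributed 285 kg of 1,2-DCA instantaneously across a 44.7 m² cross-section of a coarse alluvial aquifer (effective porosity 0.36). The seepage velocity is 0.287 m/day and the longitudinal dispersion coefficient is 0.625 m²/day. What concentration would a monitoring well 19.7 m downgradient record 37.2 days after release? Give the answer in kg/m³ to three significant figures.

0.432 kg/m³

For an instantaneous plane source, C(x,t) = M/(n_e·A·√(4πDt)) · exp(−(x−vt)²/(4Dt)), with n_e·A the pore (flow) area.
Plume center vt = 0.287 × 37.2 = 10.6764 m, so the well at 19.7 m is 9.0236 m downgradient of the peak.
√(4πDt) = 17.09 m, giving peak height M/(n_e·A·√(4πDt)) = 285/(0.36 × 44.7 × 17.09) = 1.036 kg/m³.
(x−vt)²/(4Dt) = (9.0236)²/(4 × 0.625 × 37.2) = 0.8755; exp(−0.8755) = 0.4167.
C = 1.036 × 0.4167 = 0.432 kg/m³.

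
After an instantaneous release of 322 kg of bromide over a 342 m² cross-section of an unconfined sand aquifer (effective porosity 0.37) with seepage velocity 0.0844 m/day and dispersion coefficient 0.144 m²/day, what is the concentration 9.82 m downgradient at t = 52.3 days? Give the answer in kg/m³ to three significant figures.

0.0991 kg/m³

For an instantaneous plane source, C(x,t) = M/(n_e·A·√(4πDt)) · exp(−(x−vt)²/(4Dt)), with n_e·A the pore (flow) area.
Plume center vt = 0.0844 × 52.3 = 4.41412 m, so the well at 9.82 m is 5.40588 m downgradient of the peak.
√(4πDt) = 9.728 m, giving peak height M/(n_e·A·√(4πDt)) = 322/(0.37 × 342 × 9.728) = 0.2616 kg/m³.
(x−vt)²/(4Dt) = (5.40588)²/(4 × 0.144 × 52.3) = 0.9701; exp(−0.9701) = 0.3790.
C = 0.2616 × 0.3790 = 0.0991 kg/m³.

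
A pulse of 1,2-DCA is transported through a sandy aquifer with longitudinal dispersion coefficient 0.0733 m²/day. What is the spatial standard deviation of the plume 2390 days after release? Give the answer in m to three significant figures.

Dispersive spreading gives a Gaussian with σ² = 2Dt; advection only shifts the center.
σ = √(2 × 0.0733 × 2390) = 18.7 m.

18.7 m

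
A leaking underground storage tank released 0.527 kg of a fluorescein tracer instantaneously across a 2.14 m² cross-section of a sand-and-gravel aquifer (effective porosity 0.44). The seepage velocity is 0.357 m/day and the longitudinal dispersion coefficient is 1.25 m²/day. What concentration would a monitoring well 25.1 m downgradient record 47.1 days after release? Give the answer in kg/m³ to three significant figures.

For an instantaneous plane source, C(x,t) = M/(n_e·A·√(4πDt)) · exp(−(x−vt)²/(4Dt)), with n_e·A the pore (flow) area.
Plume center vt = 0.357 × 47.1 = 16.8147 m, so the well at 25.1 m is 8.2853 m downgradient of the peak.
√(4πDt) = 27.20 m, giving peak height M/(n_e·A·√(4πDt)) = 0.527/(0.44 × 2.14 × 27.20) = 0.02058 kg/m³.
(x−vt)²/(4Dt) = (8.2853)²/(4 × 1.25 × 47.1) = 0.2915; exp(−0.2915) = 0.7471.
C = 0.02058 × 0.7471 = 0.0154 kg/m³.

0.0154 kg/m³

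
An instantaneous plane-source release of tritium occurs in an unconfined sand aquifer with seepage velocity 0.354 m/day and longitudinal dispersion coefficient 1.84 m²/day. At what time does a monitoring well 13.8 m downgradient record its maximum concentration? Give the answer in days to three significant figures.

For the 1D instantaneous-source solution, setting ∂C/∂t = 0 at fixed x gives v²t² + 2Dt − x² = 0, so t = (√(D² + v²x²) − D)/v².
√(D² + v²x²) = √(1.84² + 0.354² × 13.8²) = 5.220; v² = 0.125316.
t = (5.220 − 1.84)/0.125316 = 27.0 days (vs. the pure-advection estimate x/v = 39.0 d).

27.0 days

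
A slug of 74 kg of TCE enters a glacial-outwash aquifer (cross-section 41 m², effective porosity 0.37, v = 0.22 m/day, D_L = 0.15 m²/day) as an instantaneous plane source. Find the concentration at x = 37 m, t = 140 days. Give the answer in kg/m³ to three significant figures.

0.190 kg/m³

For an instantaneous plane source, C(x,t) = M/(n_e·A·√(4πDt)) · exp(−(x−vt)²/(4Dt)), with n_e·A the pore (flow) area.
Plume center vt = 0.22 × 140 = 30.8 m, so the well at 37 m is 6.2 m downgradient of the peak.
√(4πDt) = 16.24 m, giving peak height M/(n_e·A·√(4πDt)) = 74/(0.37 × 41 × 16.24) = 0.3004 kg/m³.
(x−vt)²/(4Dt) = (6.2)²/(4 × 0.15 × 140) = 0.4576; exp(−0.4576) = 0.6328.
C = 0.3004 × 0.6328 = 0.190 kg/m³.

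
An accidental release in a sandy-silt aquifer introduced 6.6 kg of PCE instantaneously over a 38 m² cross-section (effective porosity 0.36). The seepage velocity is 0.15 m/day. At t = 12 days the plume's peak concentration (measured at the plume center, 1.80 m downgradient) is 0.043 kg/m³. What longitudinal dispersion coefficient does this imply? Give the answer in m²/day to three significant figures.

0.835 m²/day

At the plume center C_max = M/(n_e·A·√(4πDt)), so D = M²/(4πt·(n_e·A·C_max)²).
n_e·A·C_max = 0.36 × 38 × 0.043 = 0.5882 kg/m.
D = 6.6²/(4π × 12 × 0.5882²) = 0.835 m²/day.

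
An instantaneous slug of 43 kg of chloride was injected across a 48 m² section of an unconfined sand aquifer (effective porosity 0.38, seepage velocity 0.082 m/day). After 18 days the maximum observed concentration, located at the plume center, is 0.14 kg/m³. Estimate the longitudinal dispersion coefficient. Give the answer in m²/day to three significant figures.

At the plume center C_max = M/(n_e·A·√(4πDt)), so D = M²/(4πt·(n_e·A·C_max)²).
n_e·A·C_max = 0.38 × 48 × 0.14 = 2.554 kg/m.
D = 43²/(4π × 18 × 2.554²) = 1.25 m²/day.

1.25 m²/day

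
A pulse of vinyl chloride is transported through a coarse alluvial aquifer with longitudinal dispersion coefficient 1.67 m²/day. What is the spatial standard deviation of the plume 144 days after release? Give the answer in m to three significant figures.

21.9 m

Dispersive spreading gives a Gaussian with σ² = 2Dt; advection only shifts the center.
σ = √(2 × 1.67 × 144) = 21.9 m.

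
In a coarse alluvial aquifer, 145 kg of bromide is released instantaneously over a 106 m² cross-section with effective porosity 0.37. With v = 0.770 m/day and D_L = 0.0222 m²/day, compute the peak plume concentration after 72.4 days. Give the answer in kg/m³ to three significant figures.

0.823 kg/m³

The peak of an instantaneous 1D plume sits at x = vt; there the Gaussian factor is 1 and C_max = M/(n_e·A·√(4πDt)), where n_e·A is the pore area the mass is dissolved in.
√(4πDt) = √(4π × 0.0222 × 72.4) = 4.494 m, so C_max = 145/(0.37 × 106 × 4.494) = 0.823 kg/m³.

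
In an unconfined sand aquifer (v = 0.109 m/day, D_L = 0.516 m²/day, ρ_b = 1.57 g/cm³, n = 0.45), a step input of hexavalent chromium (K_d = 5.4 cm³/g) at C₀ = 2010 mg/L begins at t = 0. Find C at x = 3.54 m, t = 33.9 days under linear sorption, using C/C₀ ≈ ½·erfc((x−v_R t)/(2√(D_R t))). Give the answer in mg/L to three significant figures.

Retardation factor R = 1 + ρ_b·K_d/n = 1 + 1.57 × 5.4/0.45 = 19.84.
Sorption retards both mechanisms: v_R = v/R = 0.005494 m/day, D_R = D/R = 0.02601 m²/day.
v_R·t = 0.005494 × 33.9 = 0.1862466 m; 2√(D_R t) = 1.878 m; argument = (3.54 − 0.1862466)/1.878 = 1.786.
C = C₀ × ½·erfc(1.786) = 2010 × 0.005772 = 11.6 mg/L.

11.6 mg/L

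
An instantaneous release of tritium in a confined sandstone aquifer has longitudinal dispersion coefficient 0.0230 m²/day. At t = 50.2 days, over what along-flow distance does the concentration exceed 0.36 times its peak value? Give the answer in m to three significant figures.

The plume is Gaussian with σ = √(2Dt) = √(2 × 0.0230 × 50.2) = 1.520 m.
C/C_peak = exp(−Δx²/(2σ²)) = 0.36 ⇒ Δx = σ·√(−2 ln 0.36) = 1.520 × 1.429 = 2.172 m.
Width = 2Δx = 4.34 m.

4.34 m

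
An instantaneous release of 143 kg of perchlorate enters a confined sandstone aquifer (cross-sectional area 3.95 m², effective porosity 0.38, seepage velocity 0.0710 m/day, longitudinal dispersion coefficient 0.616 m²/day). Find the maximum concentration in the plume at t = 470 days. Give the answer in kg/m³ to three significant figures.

1.58 kg/m³

The peak of an instantaneous 1D plume sits at x = vt; there the Gaussian factor is 1 and C_max = M/(n_e·A·√(4πDt)), where n_e·A is the pore area the mass is dissolved in.
√(4πDt) = √(4π × 0.616 × 470) = 60.32 m, so C_max = 143/(0.38 × 3.95 × 60.32) = 1.58 kg/m³.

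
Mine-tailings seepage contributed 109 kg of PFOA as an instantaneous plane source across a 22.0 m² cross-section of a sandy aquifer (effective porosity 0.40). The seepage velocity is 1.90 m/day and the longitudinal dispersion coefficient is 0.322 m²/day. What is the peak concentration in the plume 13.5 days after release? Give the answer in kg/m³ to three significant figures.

1.68 kg/m³

The peak of an instantaneous 1D plume sits at x = vt; there the Gaussian factor is 1 and C_max = M/(n_e·A·√(4πDt)), where n_e·A is the pore area the mass is dissolved in.
√(4πDt) = √(4π × 0.322 × 13.5) = 7.391 m, so C_max = 109/(0.40 × 22.0 × 7.391) = 1.68 kg/m³.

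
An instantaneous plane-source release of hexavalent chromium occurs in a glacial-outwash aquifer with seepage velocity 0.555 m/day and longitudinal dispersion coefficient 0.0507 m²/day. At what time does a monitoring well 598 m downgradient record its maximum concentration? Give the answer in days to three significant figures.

For the 1D instantaneous-source solution, setting ∂C/∂t = 0 at fixed x gives v²t² + 2Dt − x² = 0, so t = (√(D² + v²x²) − D)/v².
√(D² + v²x²) = √(0.0507² + 0.555² × 598²) = 331.9; v² = 0.308025.
t = (331.9 − 0.0507)/0.308025 = 1080 days (vs. the pure-advection estimate x/v = 1080 d).

1080 days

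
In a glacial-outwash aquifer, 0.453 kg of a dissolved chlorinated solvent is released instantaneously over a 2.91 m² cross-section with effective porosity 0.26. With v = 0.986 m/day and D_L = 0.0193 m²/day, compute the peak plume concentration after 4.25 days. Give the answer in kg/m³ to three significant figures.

0.590 kg/m³

The peak of an instantaneous 1D plume sits at x = vt; there the Gaussian factor is 1 and C_max = M/(n_e·A·√(4πDt)), where n_e·A is the pore area the mass is dissolved in.
√(4πDt) = √(4π × 0.0193 × 4.25) = 1.015 m, so C_max = 0.453/(0.26 × 2.91 × 1.015) = 0.590 kg/m³.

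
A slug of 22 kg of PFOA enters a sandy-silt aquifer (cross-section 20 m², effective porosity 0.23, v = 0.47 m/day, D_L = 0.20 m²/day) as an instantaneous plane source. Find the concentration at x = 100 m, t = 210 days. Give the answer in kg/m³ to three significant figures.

0.206 kg/m³

For an instantaneous plane source, C(x,t) = M/(n_e·A·√(4πDt)) · exp(−(x−vt)²/(4Dt)), with n_e·A the pore (flow) area.
Plume center vt = 0.47 × 210 = 98.7 m, so the well at 100 m is 1.3 m downgradient of the peak.
√(4πDt) = 22.97 m, giving peak height M/(n_e·A·√(4πDt)) = 22/(0.23 × 20 × 22.97) = 0.2082 kg/m³.
(x−vt)²/(4Dt) = (1.3)²/(4 × 0.20 × 210) = 0.01006; exp(−0.01006) = 0.9900.
C = 0.2082 × 0.9900 = 0.206 kg/m³.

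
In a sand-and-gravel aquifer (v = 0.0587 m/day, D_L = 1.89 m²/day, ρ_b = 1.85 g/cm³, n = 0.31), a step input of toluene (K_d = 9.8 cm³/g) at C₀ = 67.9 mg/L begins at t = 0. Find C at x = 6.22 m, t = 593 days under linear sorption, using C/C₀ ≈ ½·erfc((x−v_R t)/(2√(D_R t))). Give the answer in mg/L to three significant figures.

12.2 mg/L

Retardation factor R = 1 + ρ_b·K_d/n = 1 + 1.85 × 9.8/0.31 = 59.48.
Sorption retards both mechanisms: v_R = v/R = 0.0009869 m/day, D_R = D/R = 0.03178 m²/day.
v_R·t = 0.0009869 × 593 = 0.5852317 m; 2√(D_R t) = 8.682 m; argument = (6.22 − 0.5852317)/8.682 = 0.6490.
C = C₀ × ½·erfc(0.6490) = 67.9 × 0.1794 = 12.2 mg/L.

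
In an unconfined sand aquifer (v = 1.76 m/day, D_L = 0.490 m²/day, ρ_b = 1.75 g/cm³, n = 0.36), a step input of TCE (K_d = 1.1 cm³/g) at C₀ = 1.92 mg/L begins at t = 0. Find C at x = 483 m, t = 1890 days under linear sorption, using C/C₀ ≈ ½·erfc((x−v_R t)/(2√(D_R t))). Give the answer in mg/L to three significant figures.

Retardation factor R = 1 + ρ_b·K_d/n = 1 + 1.75 × 1.1/0.36 = 6.347.
Sorption retards both mechanisms: v_R = v/R = 0.2773 m/day, D_R = D/R = 0.07720 m²/day.
v_R·t = 0.2773 × 1890 = 524.097 m; 2√(D_R t) = 24.16 m; argument = (483 − 524.097)/24.16 = -1.701.
C = C₀ × ½·erfc(-1.701) = 1.92 × 0.9919 = 1.90 mg/L.

1.90 mg/L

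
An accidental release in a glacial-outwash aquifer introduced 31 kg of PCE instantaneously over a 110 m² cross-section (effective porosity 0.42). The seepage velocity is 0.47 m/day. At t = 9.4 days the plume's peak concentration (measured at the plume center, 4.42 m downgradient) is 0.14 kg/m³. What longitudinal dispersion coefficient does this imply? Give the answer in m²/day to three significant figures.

At the plume center C_max = M/(n_e·A·√(4πDt)), so D = M²/(4πt·(n_e·A·C_max)²).
n_e·A·C_max = 0.42 × 110 × 0.14 = 6.468 kg/m.
D = 31²/(4π × 9.4 × 6.468²) = 0.194 m²/day.

0.194 m²/day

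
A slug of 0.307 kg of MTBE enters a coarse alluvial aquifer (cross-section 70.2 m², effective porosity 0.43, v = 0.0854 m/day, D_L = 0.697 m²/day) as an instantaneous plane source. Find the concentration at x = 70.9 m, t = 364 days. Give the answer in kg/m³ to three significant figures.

3.78e-05 kg/m³

For an instantaneous plane source, C(x,t) = M/(n_e·A·√(4πDt)) · exp(−(x−vt)²/(4Dt)), with n_e·A the pore (flow) area.
Plume center vt = 0.0854 × 364 = 31.0856 m, so the well at 70.9 m is 39.8144 m downgradient of the peak.
√(4πDt) = 56.46 m, giving peak height M/(n_e·A·√(4πDt)) = 0.307/(0.43 × 70.2 × 56.46) = 0.0001801 kg/m³.
(x−vt)²/(4Dt) = (39.8144)²/(4 × 0.697 × 364) = 1.562; exp(−1.562) = 0.2097.
C = 0.0001801 × 0.2097 = 3.78e-05 kg/m³.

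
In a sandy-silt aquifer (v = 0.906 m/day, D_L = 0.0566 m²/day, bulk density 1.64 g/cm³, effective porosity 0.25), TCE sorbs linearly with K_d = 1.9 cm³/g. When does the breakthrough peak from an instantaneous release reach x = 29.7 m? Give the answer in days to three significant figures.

Retardation factor R = 1 + ρ_b·K_d/n = 1 + 1.64 × 1.9/0.25 = 13.46.
Sorption retards both mechanisms: v_R = v/R = 0.06731 m/day, D_R = D/R = 0.004205 m²/day.
Peak time from v_R²t² + 2D_R t − x² = 0: t = (√(D_R² + v_R²x²) − D_R)/v_R².
√(D_R² + v_R²x²) = √(0.004205² + 0.06731² × 29.7²) = 1.999; v_R² = 0.004531.
t = (1.999 − 0.004205)/0.004531 = 440 days.

440 days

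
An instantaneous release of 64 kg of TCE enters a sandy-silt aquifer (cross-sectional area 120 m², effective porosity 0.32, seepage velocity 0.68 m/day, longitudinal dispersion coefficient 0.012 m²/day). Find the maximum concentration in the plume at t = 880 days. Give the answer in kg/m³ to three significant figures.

The peak of an instantaneous 1D plume sits at x = vt; there the Gaussian factor is 1 and C_max = M/(n_e·A·√(4πDt)), where n_e·A is the pore area the mass is dissolved in.
√(4πDt) = √(4π × 0.012 × 880) = 11.52 m, so C_max = 64/(0.32 × 120 × 11.52) = 0.145 kg/m³.

0.145 kg/m³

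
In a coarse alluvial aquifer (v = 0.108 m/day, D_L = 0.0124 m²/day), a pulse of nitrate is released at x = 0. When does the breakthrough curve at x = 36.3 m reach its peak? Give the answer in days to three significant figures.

For the 1D instantaneous-source solution, setting ∂C/∂t = 0 at fixed x gives v²t² + 2Dt − x² = 0, so t = (√(D² + v²x²) − D)/v².
√(D² + v²x²) = √(0.0124² + 0.108² × 36.3²) = 3.920; v² = 0.011664.
t = (3.920 − 0.0124)/0.011664 = 335 days (vs. the pure-advection estimate x/v = 336 d).

335 days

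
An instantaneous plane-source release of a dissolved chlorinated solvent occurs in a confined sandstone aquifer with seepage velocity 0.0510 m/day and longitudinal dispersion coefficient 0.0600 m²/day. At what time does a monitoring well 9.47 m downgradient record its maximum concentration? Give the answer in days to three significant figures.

164 days

For the 1D instantaneous-source solution, setting ∂C/∂t = 0 at fixed x gives v²t² + 2Dt − x² = 0, so t = (√(D² + v²x²) − D)/v².
√(D² + v²x²) = √(0.0600² + 0.0510² × 9.47²) = 0.4867; v² = 0.002601.
t = (0.4867 − 0.0600)/0.002601 = 164 days (vs. the pure-advection estimate x/v = 186 d).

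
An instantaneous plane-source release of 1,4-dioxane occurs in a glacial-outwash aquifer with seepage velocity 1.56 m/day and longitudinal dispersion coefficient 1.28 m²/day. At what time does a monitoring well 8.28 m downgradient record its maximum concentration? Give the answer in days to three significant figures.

4.81 days

For the 1D instantaneous-source solution, setting ∂C/∂t = 0 at fixed x gives v²t² + 2Dt − x² = 0, so t = (√(D² + v²x²) − D)/v².
√(D² + v²x²) = √(1.28² + 1.56² × 8.28²) = 12.98; v² = 2.4336.
t = (12.98 − 1.28)/2.4336 = 4.81 days (vs. the pure-advection estimate x/v = 5.31 d).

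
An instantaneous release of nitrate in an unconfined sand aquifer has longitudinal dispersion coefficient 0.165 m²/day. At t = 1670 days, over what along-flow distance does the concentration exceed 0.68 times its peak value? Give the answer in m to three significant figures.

The plume is Gaussian with σ = √(2Dt) = √(2 × 0.165 × 1670) = 23.48 m.
C/C_peak = exp(−Δx²/(2σ²)) = 0.68 ⇒ Δx = σ·√(−2 ln 0.68) = 23.48 × 0.8783 = 20.62 m.
Width = 2Δx = 41.2 m.

41.2 m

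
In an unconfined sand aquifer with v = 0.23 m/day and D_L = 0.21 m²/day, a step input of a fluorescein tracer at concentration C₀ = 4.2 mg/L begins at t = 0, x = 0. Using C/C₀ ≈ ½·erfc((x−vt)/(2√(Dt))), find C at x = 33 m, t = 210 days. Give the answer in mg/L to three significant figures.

For a continuous step input, C/C₀ ≈ ½·erfc((x−vt)/(2√(Dt))).
vt = 0.23 × 210 = 48.3 m and 2√(Dt) = 2√(0.21 × 210) = 13.28 m.
Argument (x−vt)/(2√(Dt)) = (33 − 48.3)/13.28 = -1.152; ½·erfc(-1.152) = 0.9484.
C = 4.2 × 0.9484 = 3.98 mg/L.

3.98 mg/L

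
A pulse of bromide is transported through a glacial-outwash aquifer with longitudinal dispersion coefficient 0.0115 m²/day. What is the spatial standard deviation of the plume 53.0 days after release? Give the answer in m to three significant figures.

Dispersive spreading gives a Gaussian with σ² = 2Dt; advection only shifts the center.
σ = √(2 × 0.0115 × 53.0) = 1.10 m.

1.10 m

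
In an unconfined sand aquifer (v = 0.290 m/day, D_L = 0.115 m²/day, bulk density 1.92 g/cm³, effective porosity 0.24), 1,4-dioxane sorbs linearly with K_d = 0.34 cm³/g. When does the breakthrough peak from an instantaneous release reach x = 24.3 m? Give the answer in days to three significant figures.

Retardation factor R = 1 + ρ_b·K_d/n = 1 + 1.92 × 0.34/0.24 = 3.720.
Sorption retards both mechanisms: v_R = v/R = 0.07796 m/day, D_R = D/R = 0.03091 m²/day.
Peak time from v_R²t² + 2D_R t − x² = 0: t = (√(D_R² + v_R²x²) − D_R)/v_R².
√(D_R² + v_R²x²) = √(0.03091² + 0.07796² × 24.3²) = 1.895; v_R² = 0.006078.
t = (1.895 − 0.03091)/0.006078 = 307 days.

307 days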